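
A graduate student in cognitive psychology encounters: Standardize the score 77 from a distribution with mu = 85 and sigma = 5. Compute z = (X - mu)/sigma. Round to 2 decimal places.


z = (X - mu) / sigma
= (77 - 85) / 5
= -8 / 5
= -1.60


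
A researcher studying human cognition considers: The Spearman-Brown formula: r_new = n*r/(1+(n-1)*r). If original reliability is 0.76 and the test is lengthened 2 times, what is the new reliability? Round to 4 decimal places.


r_new = n*r / (1 + (n-1)*r)
Numerator = 2 * 0.76 = 1.52
Denominator = 1 + 1 * 0.76 = 1.76
r_new = 1.52 / 1.76
= 0.8636


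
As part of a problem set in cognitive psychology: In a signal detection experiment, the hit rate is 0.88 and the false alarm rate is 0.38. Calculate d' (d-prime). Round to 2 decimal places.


d' = z(HR) - z(FAR)
z(0.88) = 1.175
z(0.38) = -0.3055
d' = 1.175 - -0.3055
= 1.48


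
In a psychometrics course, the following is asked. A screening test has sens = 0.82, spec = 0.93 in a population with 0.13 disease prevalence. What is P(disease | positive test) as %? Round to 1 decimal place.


PPV = (sens * prev) / (sens * prev + (1-spec) * (1-prev))
Numerator = 0.82 * 0.13 = 0.1066
P(positive and no disease) = (1 - spec) * (1 - prev) = (1 - 0.93) * (1 - 0.13) = 0.0609
Denominator = 0.1066 + 0.0609 = 0.1675
PPV = 0.1066 / 0.1675 = 0.636418
As percentage = 63.6


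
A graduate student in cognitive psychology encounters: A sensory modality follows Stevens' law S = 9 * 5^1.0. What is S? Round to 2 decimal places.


S = 9 * 5^1.0
5^1.0 = 5.0
S = 9 * 5.0
= 45.00


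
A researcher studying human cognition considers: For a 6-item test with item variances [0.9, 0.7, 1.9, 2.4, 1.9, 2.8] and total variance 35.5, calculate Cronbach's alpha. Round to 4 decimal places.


alpha = (k/(k-1)) * (1 - sum(s_i^2)/s_total^2)
sum(item variances) = 10.6
k/(k-1) = 6/5 = 1.2
1 - 10.6/35.5 = 1 - 0.298592 = 0.701408
alpha = 1.2 * 0.701408
= 0.8417


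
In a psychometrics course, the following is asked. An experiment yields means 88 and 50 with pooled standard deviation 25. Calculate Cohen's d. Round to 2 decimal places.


Cohen's d = (M1 - M2) / S_pooled
= (88 - 50) / 25
= 38 / 25
= 1.52


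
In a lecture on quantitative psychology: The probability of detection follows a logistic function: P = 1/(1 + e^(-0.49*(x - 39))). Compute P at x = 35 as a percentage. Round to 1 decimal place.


P(x) = 1/(1 + e^(-0.49*(35 - 39)))
Exponent = -0.49 * -4 = 1.96
e^(1.96) = 7.099327
P = 1/(1 + 7.099327) = 0.123467
Percentage = 12.3


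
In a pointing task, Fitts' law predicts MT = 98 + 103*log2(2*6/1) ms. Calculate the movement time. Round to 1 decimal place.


MT = 98 + 103 * log2(2*6/1)
2D/W = 12.0
log2(12.0) = 3.585
MT = 98 + 103 * 3.585
= 467.3 ms


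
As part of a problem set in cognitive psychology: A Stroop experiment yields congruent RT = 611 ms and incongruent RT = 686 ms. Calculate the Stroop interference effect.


Stroop effect = RT(incongruent) - RT(congruent)
= 686 - 611
= 75 ms


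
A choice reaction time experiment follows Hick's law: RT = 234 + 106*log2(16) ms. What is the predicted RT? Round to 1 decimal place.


RT = 234 + 106 * log2(16)
log2(16) = 4.0
RT = 234 + 106 * 4.0
= 234 + 424.0
= 658.0 ms


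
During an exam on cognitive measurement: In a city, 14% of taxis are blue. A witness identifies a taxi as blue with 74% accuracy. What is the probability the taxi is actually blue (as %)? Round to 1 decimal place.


P(blue | says blue) = P(says blue | blue)*P(blue) / [P(says blue | blue)*P(blue) + P(says blue | not blue)*P(not blue)]
Numerator = 0.74 * 0.14 = 0.1036
False identification = 0.26 * 0.86 = 0.2236
P = 0.1036 / (0.1036 + 0.2236)
= 0.1036 / 0.3272
As percentage = 31.7


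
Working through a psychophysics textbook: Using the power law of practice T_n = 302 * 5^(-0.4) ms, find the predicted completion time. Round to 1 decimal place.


T_n = 302 * 5^(-0.4)
5^(-0.4) = 0.525306
T_n = 302 * 0.525306
= 158.6 ms


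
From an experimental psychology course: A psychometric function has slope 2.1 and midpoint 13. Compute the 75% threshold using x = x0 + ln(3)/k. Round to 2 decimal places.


At P = 0.75: 0.75 = 1/(1 + e^(-k*(x-x0)))
Solving: e^(-k*(x-x0)) = 1/3
x = x0 + ln(3)/k
ln(3) = 1.0986
x = 13 + 1.0986/2.1
= 13 + 0.5231
= 13.52


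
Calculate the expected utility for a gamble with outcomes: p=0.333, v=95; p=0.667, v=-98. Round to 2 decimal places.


EU = sum(p_i * v_i)
0.333 * 95 = 31.635
0.667 * -98 = -65.366
EU = 31.635 + -65.366
= -33.73


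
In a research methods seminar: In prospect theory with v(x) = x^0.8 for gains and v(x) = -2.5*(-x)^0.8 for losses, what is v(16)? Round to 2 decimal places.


Since x = 16 >= 0, use v(x) = x^0.8
16^0.8 = 9.1896
v(16) = 9.19


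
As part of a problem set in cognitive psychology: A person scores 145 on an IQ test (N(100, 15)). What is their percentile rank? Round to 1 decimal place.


z = (IQ - mean) / SD
z = (145 - 100) / 15 = 3.0
Percentile = Phi(3.0) * 100
Phi(3.0) = 0.99865
= 99.9


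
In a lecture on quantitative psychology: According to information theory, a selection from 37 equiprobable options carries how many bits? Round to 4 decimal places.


H = log2(n)
H = log2(37)
= 5.2095


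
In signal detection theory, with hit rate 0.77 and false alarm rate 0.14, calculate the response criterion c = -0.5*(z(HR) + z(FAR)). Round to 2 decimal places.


c = -0.5 * (z(HR) + z(FAR))
z(0.77) = 0.7388
z(0.14) = -1.0803
c = -0.5 * (0.7388 + -1.0803)
= -0.5 * -0.3415
= 0.17


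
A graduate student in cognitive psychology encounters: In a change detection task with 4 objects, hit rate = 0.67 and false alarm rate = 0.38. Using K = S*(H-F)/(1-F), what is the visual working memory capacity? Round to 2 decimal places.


K = S * (H - F) / (1 - F)
H - F = 0.29
1 - F = 0.62
K = 4 * 0.29 / 0.62
= 1.87


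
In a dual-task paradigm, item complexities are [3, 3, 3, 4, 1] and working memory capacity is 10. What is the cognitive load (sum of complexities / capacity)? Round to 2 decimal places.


Total complexity = 3 + 3 + 3 + 4 + 1 = 14
Load = total / capacity = 14 / 10
= 1.40


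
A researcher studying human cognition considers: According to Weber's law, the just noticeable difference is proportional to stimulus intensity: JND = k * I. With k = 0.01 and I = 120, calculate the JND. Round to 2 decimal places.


JND = k * I
JND = 0.01 * 120
= 1.20


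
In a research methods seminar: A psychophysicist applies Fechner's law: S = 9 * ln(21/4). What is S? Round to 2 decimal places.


S = 9 * ln(21/4)
I/I0 = 5.25
ln(5.25) = 1.6582
S = 9 * 1.6582
= 14.92


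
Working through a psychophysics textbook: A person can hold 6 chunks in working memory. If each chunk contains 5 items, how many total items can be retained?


Total items = chunks * items_per_chunk
= 6 * 5
= 30


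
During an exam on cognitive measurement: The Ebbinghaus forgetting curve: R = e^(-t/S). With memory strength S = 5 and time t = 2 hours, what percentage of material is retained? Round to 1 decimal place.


R = e^(-t/S)
-t/S = -2/5 = -0.4
R = e^(-0.4) = 0.67032
Percentage = 0.67032 * 100
= 67.0


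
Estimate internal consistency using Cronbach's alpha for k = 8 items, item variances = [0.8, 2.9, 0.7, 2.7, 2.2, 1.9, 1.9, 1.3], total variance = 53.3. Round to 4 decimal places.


alpha = (k/(k-1)) * (1 - sum(s_i^2)/s_total^2)
sum(item variances) = 14.4
k/(k-1) = 8/7 = 1.142857
1 - 14.4/53.3 = 1 - 0.270169 = 0.729831
alpha = 1.142857 * 0.729831
= 0.8341


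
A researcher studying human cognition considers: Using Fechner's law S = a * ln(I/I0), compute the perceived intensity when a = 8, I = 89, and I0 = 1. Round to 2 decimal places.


S = 8 * ln(89/1)
I/I0 = 89.0
ln(89.0) = 4.4886
S = 8 * 4.4886
= 35.91


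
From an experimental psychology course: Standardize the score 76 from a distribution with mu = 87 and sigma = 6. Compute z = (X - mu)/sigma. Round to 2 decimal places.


z = (X - mu) / sigma
= (76 - 87) / 6
= -11 / 6
= -1.83


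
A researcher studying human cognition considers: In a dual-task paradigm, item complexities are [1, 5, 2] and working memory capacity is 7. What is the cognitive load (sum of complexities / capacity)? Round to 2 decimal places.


Total complexity = 1 + 5 + 2 = 8
Load = total / capacity = 8 / 7
= 1.14


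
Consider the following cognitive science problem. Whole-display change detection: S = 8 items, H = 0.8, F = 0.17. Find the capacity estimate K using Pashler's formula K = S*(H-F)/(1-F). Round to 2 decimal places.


K = S * (H - F) / (1 - F)
H - F = 0.63
1 - F = 0.83
K = 8 * 0.63 / 0.83
= 6.07


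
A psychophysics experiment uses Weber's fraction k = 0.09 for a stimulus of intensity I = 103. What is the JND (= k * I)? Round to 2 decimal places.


JND = k * I
JND = 0.09 * 103
= 9.27


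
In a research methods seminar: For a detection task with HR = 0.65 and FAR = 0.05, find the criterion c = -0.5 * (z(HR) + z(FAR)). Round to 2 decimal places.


c = -0.5 * (z(HR) + z(FAR))
z(0.65) = 0.3853
z(0.05) = -1.6449
c = -0.5 * (0.3853 + -1.6449)
= -0.5 * -1.2596
= 0.63


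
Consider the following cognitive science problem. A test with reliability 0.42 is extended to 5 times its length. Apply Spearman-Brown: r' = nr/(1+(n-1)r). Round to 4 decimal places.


r_new = n*r / (1 + (n-1)*r)
Numerator = 5 * 0.42 = 2.1
Denominator = 1 + 4 * 0.42 = 2.68
r_new = 2.1 / 2.68
= 0.7836


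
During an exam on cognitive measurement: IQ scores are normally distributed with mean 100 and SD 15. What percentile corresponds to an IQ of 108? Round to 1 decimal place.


z = (IQ - mean) / SD
z = (108 - 100) / 15 = 0.5333
Percentile = Phi(0.5333) * 100
Phi(0.5333) = 0.703087
= 70.3


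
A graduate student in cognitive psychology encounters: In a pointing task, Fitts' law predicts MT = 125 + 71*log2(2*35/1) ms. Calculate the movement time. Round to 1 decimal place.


MT = 125 + 71 * log2(2*35/1)
2D/W = 70.0
log2(70.0) = 6.1293
MT = 125 + 71 * 6.1293
= 560.2 ms


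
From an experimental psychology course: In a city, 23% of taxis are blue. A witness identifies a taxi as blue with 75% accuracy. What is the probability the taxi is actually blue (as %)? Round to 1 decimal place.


P(blue | says blue) = P(says blue | blue)*P(blue) / [P(says blue | blue)*P(blue) + P(says blue | not blue)*P(not blue)]
Numerator = 0.75 * 0.23 = 0.1725
False identification = 0.25 * 0.77 = 0.1925
P = 0.1725 / (0.1725 + 0.1925)
= 0.1725 / 0.365
As percentage = 47.3


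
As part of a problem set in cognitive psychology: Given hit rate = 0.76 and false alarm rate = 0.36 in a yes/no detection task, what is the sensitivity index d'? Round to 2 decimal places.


d' = z(HR) - z(FAR)
z(0.76) = 0.7063
z(0.36) = -0.3585
d' = 0.7063 - -0.3585
= 1.06


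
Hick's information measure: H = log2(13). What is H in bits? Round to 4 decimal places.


H = log2(n)
H = log2(13)
= 3.7004


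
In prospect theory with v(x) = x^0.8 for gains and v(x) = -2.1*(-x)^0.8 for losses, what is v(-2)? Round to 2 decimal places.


Since x = -2 < 0, use v(x) = -lambda*(-x)^alpha
(-x) = 2
2^0.8 = 1.7411
v(-2) = -2.1 * 1.7411
= -3.66


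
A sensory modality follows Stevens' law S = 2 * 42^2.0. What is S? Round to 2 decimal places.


S = 2 * 42^2.0
42^2.0 = 1764.0
S = 2 * 1764.0
= 3528.00


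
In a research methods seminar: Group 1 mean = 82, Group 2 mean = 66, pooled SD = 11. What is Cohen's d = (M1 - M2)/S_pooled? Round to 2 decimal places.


Cohen's d = (M1 - M2) / S_pooled
= (82 - 66) / 11
= 16 / 11
= 1.45


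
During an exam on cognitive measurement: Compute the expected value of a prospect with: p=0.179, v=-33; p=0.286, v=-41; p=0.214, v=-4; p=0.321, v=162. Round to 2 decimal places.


EU = sum(p_i * v_i)
0.179 * -33 = -5.907
0.286 * -41 = -11.726
0.214 * -4 = -0.856
0.321 * 162 = 52.002
EU = -5.907 + -11.726 + -0.856 + 52.002
= 33.51


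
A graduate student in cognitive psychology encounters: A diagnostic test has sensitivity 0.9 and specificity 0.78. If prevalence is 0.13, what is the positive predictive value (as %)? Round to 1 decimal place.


PPV = (sens * prev) / (sens * prev + (1-spec) * (1-prev))
Numerator = 0.9 * 0.13 = 0.117
P(positive and no disease) = (1 - spec) * (1 - prev) = (1 - 0.78) * (1 - 0.13) = 0.1914
Denominator = 0.117 + 0.1914 = 0.3084
PPV = 0.117 / 0.3084 = 0.379377
As percentage = 37.9


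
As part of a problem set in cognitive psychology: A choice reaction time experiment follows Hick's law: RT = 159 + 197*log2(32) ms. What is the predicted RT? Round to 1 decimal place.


RT = 159 + 197 * log2(32)
log2(32) = 5.0
RT = 159 + 197 * 5.0
= 159 + 985.0
= 1144.0 ms


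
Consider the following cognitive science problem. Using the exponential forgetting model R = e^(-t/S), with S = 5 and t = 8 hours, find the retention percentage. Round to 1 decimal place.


R = e^(-t/S)
-t/S = -8/5 = -1.6
R = e^(-1.6) = 0.201897
Percentage = 0.201897 * 100
= 20.2


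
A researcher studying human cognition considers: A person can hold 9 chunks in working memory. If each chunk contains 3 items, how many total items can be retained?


Total items = chunks * items_per_chunk
= 9 * 3
= 27


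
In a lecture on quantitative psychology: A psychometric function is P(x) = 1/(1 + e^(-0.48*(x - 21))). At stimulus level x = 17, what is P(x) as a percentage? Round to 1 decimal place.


P(x) = 1/(1 + e^(-0.48*(17 - 21)))
Exponent = -0.48 * -4 = 1.92
e^(1.92) = 6.820958
P = 1/(1 + 6.820958) = 0.127862
Percentage = 12.8


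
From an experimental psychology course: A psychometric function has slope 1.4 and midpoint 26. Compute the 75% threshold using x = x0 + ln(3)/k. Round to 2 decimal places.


At P = 0.75: 0.75 = 1/(1 + e^(-k*(x-x0)))
Solving: e^(-k*(x-x0)) = 1/3
x = x0 + ln(3)/k
ln(3) = 1.0986
x = 26 + 1.0986/1.4
= 26 + 0.7847
= 26.78


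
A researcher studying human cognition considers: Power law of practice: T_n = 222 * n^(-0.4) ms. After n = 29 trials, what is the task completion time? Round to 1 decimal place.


T_n = 222 * 29^(-0.4)
29^(-0.4) = 0.26004
T_n = 222 * 0.26004
= 57.7 ms


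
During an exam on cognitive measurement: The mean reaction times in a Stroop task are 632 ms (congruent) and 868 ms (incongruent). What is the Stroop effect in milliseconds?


Stroop effect = RT(incongruent) - RT(congruent)
= 868 - 632
= 236 ms


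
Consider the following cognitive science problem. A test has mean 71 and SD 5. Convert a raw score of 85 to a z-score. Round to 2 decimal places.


z = (X - mu) / sigma
= (85 - 71) / 5
= 14 / 5
= 2.80


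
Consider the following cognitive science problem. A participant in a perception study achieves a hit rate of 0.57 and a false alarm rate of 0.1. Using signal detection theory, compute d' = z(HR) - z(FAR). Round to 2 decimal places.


d' = z(HR) - z(FAR)
z(0.57) = 0.1764
z(0.1) = -1.2816
d' = 0.1764 - -1.2816
= 1.46


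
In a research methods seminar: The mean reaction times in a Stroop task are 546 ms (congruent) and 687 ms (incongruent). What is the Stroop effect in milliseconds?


Stroop effect = RT(incongruent) - RT(congruent)
= 687 - 546
= 141 ms


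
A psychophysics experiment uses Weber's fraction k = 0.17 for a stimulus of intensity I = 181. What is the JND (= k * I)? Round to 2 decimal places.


JND = k * I
JND = 0.17 * 181
= 30.77


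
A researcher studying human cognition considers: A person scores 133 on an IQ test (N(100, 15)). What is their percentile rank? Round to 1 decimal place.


z = (IQ - mean) / SD
z = (133 - 100) / 15 = 2.2
Percentile = Phi(2.2) * 100
Phi(2.2) = 0.986097
= 98.6


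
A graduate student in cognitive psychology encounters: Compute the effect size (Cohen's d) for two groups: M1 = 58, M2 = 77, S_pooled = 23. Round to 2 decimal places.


Cohen's d = (M1 - M2) / S_pooled
= (58 - 77) / 23
= -19 / 23
= -0.83


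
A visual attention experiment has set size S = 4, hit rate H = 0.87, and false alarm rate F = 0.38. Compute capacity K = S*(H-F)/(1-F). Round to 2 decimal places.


K = S * (H - F) / (1 - F)
H - F = 0.49
1 - F = 0.62
K = 4 * 0.49 / 0.62
= 3.16


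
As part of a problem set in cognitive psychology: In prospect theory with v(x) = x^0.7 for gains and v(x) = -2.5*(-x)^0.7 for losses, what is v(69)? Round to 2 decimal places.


Since x = 69 >= 0, use v(x) = x^0.7
69^0.7 = 19.3729
v(69) = 19.37


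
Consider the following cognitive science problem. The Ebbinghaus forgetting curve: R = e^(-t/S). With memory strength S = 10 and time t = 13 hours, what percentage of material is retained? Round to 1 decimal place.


R = e^(-t/S)
-t/S = -13/10 = -1.3
R = e^(-1.3) = 0.272532
Percentage = 0.272532 * 100
= 27.3


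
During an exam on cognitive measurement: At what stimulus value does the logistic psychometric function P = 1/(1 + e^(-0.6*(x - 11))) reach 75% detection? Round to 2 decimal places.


At P = 0.75: 0.75 = 1/(1 + e^(-k*(x-x0)))
Solving: e^(-k*(x-x0)) = 1/3
x = x0 + ln(3)/k
ln(3) = 1.0986
x = 11 + 1.0986/0.6
= 11 + 1.831
= 12.83


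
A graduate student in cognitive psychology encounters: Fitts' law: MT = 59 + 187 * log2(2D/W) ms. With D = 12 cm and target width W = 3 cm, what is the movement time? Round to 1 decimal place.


MT = 59 + 187 * log2(2*12/3)
2D/W = 8.0
log2(8.0) = 3.0
MT = 59 + 187 * 3.0
= 620.0 ms


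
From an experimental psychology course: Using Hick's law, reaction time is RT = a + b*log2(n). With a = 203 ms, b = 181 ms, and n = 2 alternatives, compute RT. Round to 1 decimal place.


RT = 203 + 181 * log2(2)
log2(2) = 1.0
RT = 203 + 181 * 1.0
= 203 + 181.0
= 384.0 ms


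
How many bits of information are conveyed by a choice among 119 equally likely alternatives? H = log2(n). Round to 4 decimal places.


H = log2(n)
H = log2(119)
= 6.8948


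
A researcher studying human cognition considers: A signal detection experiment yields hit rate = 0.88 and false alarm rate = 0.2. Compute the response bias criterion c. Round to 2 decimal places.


c = -0.5 * (z(HR) + z(FAR))
z(0.88) = 1.175
z(0.2) = -0.8416
c = -0.5 * (1.175 + -0.8416)
= -0.5 * 0.3334
= -0.17


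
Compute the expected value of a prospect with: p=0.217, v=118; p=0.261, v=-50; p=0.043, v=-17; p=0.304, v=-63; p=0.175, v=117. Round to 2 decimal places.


EU = sum(p_i * v_i)
0.217 * 118 = 25.606
0.261 * -50 = -13.05
0.043 * -17 = -0.731
0.304 * -63 = -19.152
0.175 * 117 = 20.475
EU = 25.606 + -13.05 + -0.731 + -19.152 + 20.475
= 13.15


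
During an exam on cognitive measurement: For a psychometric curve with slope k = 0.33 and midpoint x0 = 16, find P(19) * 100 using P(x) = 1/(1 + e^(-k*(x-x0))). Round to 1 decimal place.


P(x) = 1/(1 + e^(-0.33*(19 - 16)))
Exponent = -0.33 * 3 = -0.99
e^(-0.99) = 0.371577
P = 1/(1 + 0.371577) = 0.729088
Percentage = 72.9


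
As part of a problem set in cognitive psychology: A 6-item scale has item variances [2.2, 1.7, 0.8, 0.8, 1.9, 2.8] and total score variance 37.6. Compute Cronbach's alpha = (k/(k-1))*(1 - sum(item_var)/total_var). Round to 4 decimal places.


alpha = (k/(k-1)) * (1 - sum(s_i^2)/s_total^2)
sum(item variances) = 10.2
k/(k-1) = 6/5 = 1.2
1 - 10.2/37.6 = 1 - 0.271277 = 0.728723
alpha = 1.2 * 0.728723
= 0.8745


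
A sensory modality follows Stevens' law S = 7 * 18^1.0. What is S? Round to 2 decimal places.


S = 7 * 18^1.0
18^1.0 = 18.0
S = 7 * 18.0
= 126.00


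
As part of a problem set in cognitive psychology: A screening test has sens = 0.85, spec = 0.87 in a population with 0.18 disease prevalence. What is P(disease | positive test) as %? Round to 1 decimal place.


PPV = (sens * prev) / (sens * prev + (1-spec) * (1-prev))
Numerator = 0.85 * 0.18 = 0.153
P(positive and no disease) = (1 - spec) * (1 - prev) = (1 - 0.87) * (1 - 0.18) = 0.1066
Denominator = 0.153 + 0.1066 = 0.2596
PPV = 0.153 / 0.2596 = 0.589368
As percentage = 58.9


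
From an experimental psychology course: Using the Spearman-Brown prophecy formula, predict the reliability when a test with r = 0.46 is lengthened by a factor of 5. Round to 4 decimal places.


r_new = n*r / (1 + (n-1)*r)
Numerator = 5 * 0.46 = 2.3
Denominator = 1 + 4 * 0.46 = 2.84
r_new = 2.3 / 2.84
= 0.8099


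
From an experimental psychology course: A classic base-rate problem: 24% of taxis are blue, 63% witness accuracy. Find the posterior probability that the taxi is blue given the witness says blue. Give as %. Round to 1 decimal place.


P(blue | says blue) = P(says blue | blue)*P(blue) / [P(says blue | blue)*P(blue) + P(says blue | not blue)*P(not blue)]
Numerator = 0.63 * 0.24 = 0.1512
False identification = 0.37 * 0.76 = 0.2812
P = 0.1512 / (0.1512 + 0.2812)
= 0.1512 / 0.4324
As percentage = 35.0


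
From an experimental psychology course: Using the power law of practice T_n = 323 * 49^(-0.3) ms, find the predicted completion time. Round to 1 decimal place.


T_n = 323 * 49^(-0.3)
49^(-0.3) = 0.311129
T_n = 323 * 0.311129
= 100.5 ms


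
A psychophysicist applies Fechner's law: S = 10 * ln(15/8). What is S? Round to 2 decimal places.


S = 10 * ln(15/8)
I/I0 = 1.875
ln(1.875) = 0.6286
S = 10 * 0.6286
= 6.29


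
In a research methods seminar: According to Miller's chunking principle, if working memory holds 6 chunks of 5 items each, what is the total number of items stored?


Total items = chunks * items_per_chunk
= 6 * 5
= 30


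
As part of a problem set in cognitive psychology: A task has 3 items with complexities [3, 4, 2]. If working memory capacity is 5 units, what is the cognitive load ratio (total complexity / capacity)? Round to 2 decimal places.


Total complexity = 3 + 4 + 2 = 9
Load = total / capacity = 9 / 5
= 1.80


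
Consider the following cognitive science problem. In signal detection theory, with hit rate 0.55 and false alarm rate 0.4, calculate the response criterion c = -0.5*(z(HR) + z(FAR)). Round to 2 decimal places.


c = -0.5 * (z(HR) + z(FAR))
z(0.55) = 0.1257
z(0.4) = -0.2533
c = -0.5 * (0.1257 + -0.2533)
= -0.5 * -0.1276
= 0.06


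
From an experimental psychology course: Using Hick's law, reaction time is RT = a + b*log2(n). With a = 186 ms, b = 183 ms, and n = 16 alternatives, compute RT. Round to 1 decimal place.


RT = 186 + 183 * log2(16)
log2(16) = 4.0
RT = 186 + 183 * 4.0
= 186 + 732.0
= 918.0 ms


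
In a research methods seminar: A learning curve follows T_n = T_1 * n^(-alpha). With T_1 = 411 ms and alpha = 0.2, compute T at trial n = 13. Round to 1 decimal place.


T_n = 411 * 13^(-0.2)
13^(-0.2) = 0.598703
T_n = 411 * 0.598703
= 246.1 ms


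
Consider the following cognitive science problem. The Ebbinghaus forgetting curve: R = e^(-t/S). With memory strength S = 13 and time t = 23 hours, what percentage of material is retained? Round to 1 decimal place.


R = e^(-t/S)
-t/S = -23/13 = -1.769231
R = e^(-1.769231) = 0.170464
Percentage = 0.170464 * 100
= 17.0


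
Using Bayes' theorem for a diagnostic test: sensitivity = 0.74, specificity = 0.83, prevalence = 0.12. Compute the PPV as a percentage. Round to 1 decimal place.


PPV = (sens * prev) / (sens * prev + (1-spec) * (1-prev))
Numerator = 0.74 * 0.12 = 0.0888
P(positive and no disease) = (1 - spec) * (1 - prev) = (1 - 0.83) * (1 - 0.12) = 0.1496
Denominator = 0.0888 + 0.1496 = 0.2384
PPV = 0.0888 / 0.2384 = 0.372483
As percentage = 37.2


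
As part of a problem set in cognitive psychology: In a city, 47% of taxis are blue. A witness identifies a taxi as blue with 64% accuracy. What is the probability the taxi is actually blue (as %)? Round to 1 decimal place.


P(blue | says blue) = P(says blue | blue)*P(blue) / [P(says blue | blue)*P(blue) + P(says blue | not blue)*P(not blue)]
Numerator = 0.64 * 0.47 = 0.3008
False identification = 0.36 * 0.53 = 0.1908
P = 0.3008 / (0.3008 + 0.1908)
= 0.3008 / 0.4916
As percentage = 61.2


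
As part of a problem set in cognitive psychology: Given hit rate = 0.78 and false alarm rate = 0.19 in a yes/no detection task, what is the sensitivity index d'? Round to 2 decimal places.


d' = z(HR) - z(FAR)
z(0.78) = 0.7722
z(0.19) = -0.8779
d' = 0.7722 - -0.8779
= 1.65


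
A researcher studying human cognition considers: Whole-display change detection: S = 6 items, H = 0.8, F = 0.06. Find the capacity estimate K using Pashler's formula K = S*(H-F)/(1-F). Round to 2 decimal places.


K = S * (H - F) / (1 - F)
H - F = 0.74
1 - F = 0.94
K = 6 * 0.74 / 0.94
= 4.72


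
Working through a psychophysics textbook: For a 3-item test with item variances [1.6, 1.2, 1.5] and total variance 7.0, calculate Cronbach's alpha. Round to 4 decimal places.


alpha = (k/(k-1)) * (1 - sum(s_i^2)/s_total^2)
sum(item variances) = 4.3
k/(k-1) = 3/2 = 1.5
1 - 4.3/7.0 = 1 - 0.614286 = 0.385714
alpha = 1.5 * 0.385714
= 0.5786


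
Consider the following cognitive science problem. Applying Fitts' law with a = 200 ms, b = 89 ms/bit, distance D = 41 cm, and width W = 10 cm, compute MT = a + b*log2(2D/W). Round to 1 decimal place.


MT = 200 + 89 * log2(2*41/10)
2D/W = 8.2
log2(8.2) = 3.0356
MT = 200 + 89 * 3.0356
= 470.2 ms


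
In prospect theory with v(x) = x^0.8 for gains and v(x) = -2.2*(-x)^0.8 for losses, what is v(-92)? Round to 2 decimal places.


Since x = -92 < 0, use v(x) = -lambda*(-x)^alpha
(-x) = 92
92^0.8 = 37.2418
v(-92) = -2.2 * 37.2418
= -81.93


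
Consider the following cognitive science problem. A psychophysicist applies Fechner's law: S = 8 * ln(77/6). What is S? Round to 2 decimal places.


S = 8 * ln(77/6)
I/I0 = 12.833333
ln(12.833333) = 2.552
S = 8 * 2.552
= 20.42


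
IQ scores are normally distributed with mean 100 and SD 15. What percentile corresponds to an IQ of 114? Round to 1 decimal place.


z = (IQ - mean) / SD
z = (114 - 100) / 15 = 0.9333
Percentile = Phi(0.9333) * 100
Phi(0.9333) = 0.824667
= 82.5


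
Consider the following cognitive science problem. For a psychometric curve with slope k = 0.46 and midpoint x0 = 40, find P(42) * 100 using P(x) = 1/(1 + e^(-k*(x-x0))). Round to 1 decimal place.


P(x) = 1/(1 + e^(-0.46*(42 - 40)))
Exponent = -0.46 * 2 = -0.92
e^(-0.92) = 0.398519
P = 1/(1 + 0.398519) = 0.715042
Percentage = 71.5


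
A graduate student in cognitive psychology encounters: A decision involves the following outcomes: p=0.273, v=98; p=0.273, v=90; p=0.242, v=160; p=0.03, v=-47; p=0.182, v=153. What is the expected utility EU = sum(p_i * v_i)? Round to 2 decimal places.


EU = sum(p_i * v_i)
0.273 * 98 = 26.754
0.273 * 90 = 24.57
0.242 * 160 = 38.72
0.03 * -47 = -1.41
0.182 * 153 = 27.846
EU = 26.754 + 24.57 + 38.72 + -1.41 + 27.846
= 116.48


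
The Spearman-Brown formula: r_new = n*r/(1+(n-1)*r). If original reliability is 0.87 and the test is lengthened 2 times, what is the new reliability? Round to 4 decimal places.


r_new = n*r / (1 + (n-1)*r)
Numerator = 2 * 0.87 = 1.74
Denominator = 1 + 1 * 0.87 = 1.87
r_new = 1.74 / 1.87
= 0.9305


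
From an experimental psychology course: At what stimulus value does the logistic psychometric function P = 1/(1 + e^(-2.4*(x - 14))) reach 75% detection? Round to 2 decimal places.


At P = 0.75: 0.75 = 1/(1 + e^(-k*(x-x0)))
Solving: e^(-k*(x-x0)) = 1/3
x = x0 + ln(3)/k
ln(3) = 1.0986
x = 14 + 1.0986/2.4
= 14 + 0.4578
= 14.46


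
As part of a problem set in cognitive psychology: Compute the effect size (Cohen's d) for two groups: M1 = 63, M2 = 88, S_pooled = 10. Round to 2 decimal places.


Cohen's d = (M1 - M2) / S_pooled
= (63 - 88) / 10
= -25 / 10
= -2.50


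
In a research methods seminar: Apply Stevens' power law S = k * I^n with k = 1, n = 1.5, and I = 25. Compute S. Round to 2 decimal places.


S = 1 * 25^1.5
25^1.5 = 125.0
S = 1 * 125.0
= 125.00


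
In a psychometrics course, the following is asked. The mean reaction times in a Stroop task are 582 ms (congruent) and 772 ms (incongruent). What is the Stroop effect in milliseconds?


Stroop effect = RT(incongruent) - RT(congruent)
= 772 - 582
= 190 ms


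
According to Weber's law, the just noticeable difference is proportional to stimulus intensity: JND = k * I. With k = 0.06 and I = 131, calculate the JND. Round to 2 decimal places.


JND = k * I
JND = 0.06 * 131
= 7.86


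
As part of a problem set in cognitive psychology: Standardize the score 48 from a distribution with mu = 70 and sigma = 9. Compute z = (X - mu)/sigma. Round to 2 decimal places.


z = (X - mu) / sigma
= (48 - 70) / 9
= -22 / 9
= -2.44


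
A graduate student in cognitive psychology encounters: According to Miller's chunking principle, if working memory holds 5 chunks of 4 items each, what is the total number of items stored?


Total items = chunks * items_per_chunk
= 5 * 4
= 20


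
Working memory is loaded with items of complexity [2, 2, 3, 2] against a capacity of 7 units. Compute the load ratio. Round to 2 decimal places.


Total complexity = 2 + 2 + 3 + 2 = 9
Load = total / capacity = 9 / 7
= 1.29


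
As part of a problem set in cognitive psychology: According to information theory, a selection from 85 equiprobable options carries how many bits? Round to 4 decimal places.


H = log2(n)
H = log2(85)
= 6.4094


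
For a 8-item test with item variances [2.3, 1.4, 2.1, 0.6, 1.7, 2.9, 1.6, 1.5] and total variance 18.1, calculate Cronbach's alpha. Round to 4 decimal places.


alpha = (k/(k-1)) * (1 - sum(s_i^2)/s_total^2)
sum(item variances) = 14.1
k/(k-1) = 8/7 = 1.142857
1 - 14.1/18.1 = 1 - 0.779006 = 0.220994
alpha = 1.142857 * 0.220994
= 0.2526


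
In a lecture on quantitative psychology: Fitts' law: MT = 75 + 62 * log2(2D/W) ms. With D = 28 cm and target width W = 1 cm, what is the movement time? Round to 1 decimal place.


MT = 75 + 62 * log2(2*28/1)
2D/W = 56.0
log2(56.0) = 5.8074
MT = 75 + 62 * 5.8074
= 435.1 ms


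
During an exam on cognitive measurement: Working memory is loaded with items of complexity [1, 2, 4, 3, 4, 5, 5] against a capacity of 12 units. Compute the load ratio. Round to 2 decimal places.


Total complexity = 1 + 2 + 4 + 3 + 4 + 5 + 5 = 24
Load = total / capacity = 24 / 12
= 2.00


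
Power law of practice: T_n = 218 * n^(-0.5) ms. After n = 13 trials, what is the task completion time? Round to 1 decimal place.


T_n = 218 * 13^(-0.5)
13^(-0.5) = 0.27735
T_n = 218 * 0.27735
= 60.5 ms


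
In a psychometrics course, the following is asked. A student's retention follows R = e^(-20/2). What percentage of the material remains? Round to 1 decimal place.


R = e^(-t/S)
-t/S = -20/2 = -10.0
R = e^(-10.0) = 4.5e-05
Percentage = 4.5e-05 * 100
= 0.0


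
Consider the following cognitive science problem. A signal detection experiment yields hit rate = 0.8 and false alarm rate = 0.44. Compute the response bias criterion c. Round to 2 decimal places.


c = -0.5 * (z(HR) + z(FAR))
z(0.8) = 0.8416
z(0.44) = -0.151
c = -0.5 * (0.8416 + -0.151)
= -0.5 * 0.6906
= -0.35


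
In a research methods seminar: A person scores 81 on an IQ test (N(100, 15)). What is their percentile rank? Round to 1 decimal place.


z = (IQ - mean) / SD
z = (81 - 100) / 15 = -1.2667
Percentile = Phi(-1.2667) * 100
Phi(-1.2667) = 0.102631
= 10.3


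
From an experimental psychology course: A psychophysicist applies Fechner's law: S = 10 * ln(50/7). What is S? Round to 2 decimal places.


S = 10 * ln(50/7)
I/I0 = 7.142857
ln(7.142857) = 1.9661
S = 10 * 1.9661
= 19.66


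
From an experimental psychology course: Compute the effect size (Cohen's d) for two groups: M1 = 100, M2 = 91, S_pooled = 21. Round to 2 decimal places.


Cohen's d = (M1 - M2) / S_pooled
= (100 - 91) / 21
= 9 / 21
= 0.43


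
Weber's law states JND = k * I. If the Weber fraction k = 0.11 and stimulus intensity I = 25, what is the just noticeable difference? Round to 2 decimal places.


JND = k * I
JND = 0.11 * 25
= 2.75


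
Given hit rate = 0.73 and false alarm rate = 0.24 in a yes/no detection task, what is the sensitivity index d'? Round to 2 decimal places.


d' = z(HR) - z(FAR)
z(0.73) = 0.6128
z(0.24) = -0.7063
d' = 0.6128 - -0.7063
= 1.32


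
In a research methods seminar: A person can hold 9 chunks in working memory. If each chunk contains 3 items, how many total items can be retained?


Total items = chunks * items_per_chunk
= 9 * 3
= 27


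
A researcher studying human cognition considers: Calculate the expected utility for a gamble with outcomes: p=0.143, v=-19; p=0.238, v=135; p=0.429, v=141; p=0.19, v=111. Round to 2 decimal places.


EU = sum(p_i * v_i)
0.143 * -19 = -2.717
0.238 * 135 = 32.13
0.429 * 141 = 60.489
0.19 * 111 = 21.09
EU = -2.717 + 32.13 + 60.489 + 21.09
= 110.99


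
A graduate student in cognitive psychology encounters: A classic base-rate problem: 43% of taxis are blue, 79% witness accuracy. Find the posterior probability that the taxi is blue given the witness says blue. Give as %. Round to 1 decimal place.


P(blue | says blue) = P(says blue | blue)*P(blue) / [P(says blue | blue)*P(blue) + P(says blue | not blue)*P(not blue)]
Numerator = 0.79 * 0.43 = 0.3397
False identification = 0.21 * 0.57 = 0.1197
P = 0.3397 / (0.3397 + 0.1197)
= 0.3397 / 0.4594
As percentage = 73.9


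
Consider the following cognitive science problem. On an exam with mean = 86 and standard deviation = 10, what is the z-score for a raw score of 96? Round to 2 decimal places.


z = (X - mu) / sigma
= (96 - 86) / 10
= 10 / 10
= 1.00


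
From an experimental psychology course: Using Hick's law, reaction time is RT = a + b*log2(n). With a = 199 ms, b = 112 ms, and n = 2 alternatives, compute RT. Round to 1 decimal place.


RT = 199 + 112 * log2(2)
log2(2) = 1.0
RT = 199 + 112 * 1.0
= 199 + 112.0
= 311.0 ms


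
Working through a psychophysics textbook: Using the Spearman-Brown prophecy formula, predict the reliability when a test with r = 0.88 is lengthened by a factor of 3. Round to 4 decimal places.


r_new = n*r / (1 + (n-1)*r)
Numerator = 3 * 0.88 = 2.64
Denominator = 1 + 2 * 0.88 = 2.76
r_new = 2.64 / 2.76
= 0.9565


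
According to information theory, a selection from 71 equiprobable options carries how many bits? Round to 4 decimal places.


H = log2(n)
H = log2(71)
= 6.1497


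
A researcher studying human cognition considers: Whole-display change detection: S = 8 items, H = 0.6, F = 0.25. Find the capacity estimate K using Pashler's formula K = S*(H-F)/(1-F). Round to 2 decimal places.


K = S * (H - F) / (1 - F)
H - F = 0.35
1 - F = 0.75
K = 8 * 0.35 / 0.75
= 3.73


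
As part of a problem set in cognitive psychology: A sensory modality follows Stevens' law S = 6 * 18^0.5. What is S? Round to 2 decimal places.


S = 6 * 18^0.5
18^0.5 = 4.2426
S = 6 * 4.2426
= 25.46


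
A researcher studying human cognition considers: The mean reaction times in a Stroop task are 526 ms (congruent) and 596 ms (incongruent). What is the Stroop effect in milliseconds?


Stroop effect = RT(incongruent) - RT(congruent)
= 596 - 526
= 70 ms


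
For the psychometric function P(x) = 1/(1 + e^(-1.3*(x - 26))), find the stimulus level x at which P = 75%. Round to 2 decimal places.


At P = 0.75: 0.75 = 1/(1 + e^(-k*(x-x0)))
Solving: e^(-k*(x-x0)) = 1/3
x = x0 + ln(3)/k
ln(3) = 1.0986
x = 26 + 1.0986/1.3
= 26 + 0.8451
= 26.85


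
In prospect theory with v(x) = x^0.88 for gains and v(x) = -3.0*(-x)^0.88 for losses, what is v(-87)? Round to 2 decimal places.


Since x = -87 < 0, use v(x) = -lambda*(-x)^alpha
(-x) = 87
87^0.88 = 50.9069
v(-87) = -3.0 * 50.9069
= -152.72


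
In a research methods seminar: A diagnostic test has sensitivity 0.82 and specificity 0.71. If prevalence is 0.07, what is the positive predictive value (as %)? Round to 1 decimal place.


PPV = (sens * prev) / (sens * prev + (1-spec) * (1-prev))
Numerator = 0.82 * 0.07 = 0.0574
P(positive and no disease) = (1 - spec) * (1 - prev) = (1 - 0.71) * (1 - 0.07) = 0.2697
Denominator = 0.0574 + 0.2697 = 0.3271
PPV = 0.0574 / 0.3271 = 0.175482
As percentage = 17.5


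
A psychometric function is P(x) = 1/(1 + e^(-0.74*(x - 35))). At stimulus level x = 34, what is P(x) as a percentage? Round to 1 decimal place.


P(x) = 1/(1 + e^(-0.74*(34 - 35)))
Exponent = -0.74 * -1 = 0.74
e^(0.74) = 2.095936
P = 1/(1 + 2.095936) = 0.323004
Percentage = 32.3


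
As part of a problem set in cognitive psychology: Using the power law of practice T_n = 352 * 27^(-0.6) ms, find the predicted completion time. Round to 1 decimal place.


T_n = 352 * 27^(-0.6)
27^(-0.6) = 0.138415
T_n = 352 * 0.138415
= 48.7 ms


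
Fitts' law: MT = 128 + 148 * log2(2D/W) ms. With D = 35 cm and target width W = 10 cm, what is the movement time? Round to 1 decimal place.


MT = 128 + 148 * log2(2*35/10)
2D/W = 7.0
log2(7.0) = 2.8074
MT = 128 + 148 * 2.8074
= 543.5 ms


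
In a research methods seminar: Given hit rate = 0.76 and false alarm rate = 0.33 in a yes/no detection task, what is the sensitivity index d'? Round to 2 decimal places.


d' = z(HR) - z(FAR)
z(0.76) = 0.7063
z(0.33) = -0.4399
d' = 0.7063 - -0.4399
= 1.15


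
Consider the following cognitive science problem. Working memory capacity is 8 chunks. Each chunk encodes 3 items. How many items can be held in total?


Total items = chunks * items_per_chunk
= 8 * 3
= 24


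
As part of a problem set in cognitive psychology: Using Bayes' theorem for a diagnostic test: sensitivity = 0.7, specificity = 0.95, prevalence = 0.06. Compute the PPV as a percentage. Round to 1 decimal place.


PPV = (sens * prev) / (sens * prev + (1-spec) * (1-prev))
Numerator = 0.7 * 0.06 = 0.042
P(positive and no disease) = (1 - spec) * (1 - prev) = (1 - 0.95) * (1 - 0.06) = 0.047
Denominator = 0.042 + 0.047 = 0.089
PPV = 0.042 / 0.089 = 0.47191
As percentage = 47.2


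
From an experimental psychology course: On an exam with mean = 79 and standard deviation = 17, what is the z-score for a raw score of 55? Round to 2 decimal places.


z = (X - mu) / sigma
= (55 - 79) / 17
= -24 / 17
= -1.41


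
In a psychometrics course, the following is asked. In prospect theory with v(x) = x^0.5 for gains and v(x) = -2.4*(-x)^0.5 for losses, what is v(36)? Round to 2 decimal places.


Since x = 36 >= 0, use v(x) = x^0.5
36^0.5 = 6.0
v(36) = 6.00


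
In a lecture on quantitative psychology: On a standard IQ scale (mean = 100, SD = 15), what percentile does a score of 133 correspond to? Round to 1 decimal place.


z = (IQ - mean) / SD
z = (133 - 100) / 15 = 2.2
Percentile = Phi(2.2) * 100
Phi(2.2) = 0.986097
= 98.6


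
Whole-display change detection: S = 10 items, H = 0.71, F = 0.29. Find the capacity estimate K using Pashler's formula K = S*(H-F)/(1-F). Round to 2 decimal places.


K = S * (H - F) / (1 - F)
H - F = 0.42
1 - F = 0.71
K = 10 * 0.42 / 0.71
= 5.92


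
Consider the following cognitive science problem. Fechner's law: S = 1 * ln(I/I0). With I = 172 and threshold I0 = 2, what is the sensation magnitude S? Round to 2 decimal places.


S = 1 * ln(172/2)
I/I0 = 86.0
ln(86.0) = 4.4543
S = 1 * 4.4543
= 4.45


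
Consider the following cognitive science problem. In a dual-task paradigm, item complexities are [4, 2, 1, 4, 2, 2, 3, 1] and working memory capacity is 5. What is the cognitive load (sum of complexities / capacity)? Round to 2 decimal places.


Total complexity = 4 + 2 + 1 + 4 + 2 + 2 + 3 + 1 = 19
Load = total / capacity = 19 / 5
= 3.80


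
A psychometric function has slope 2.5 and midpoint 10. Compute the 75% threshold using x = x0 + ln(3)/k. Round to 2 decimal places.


At P = 0.75: 0.75 = 1/(1 + e^(-k*(x-x0)))
Solving: e^(-k*(x-x0)) = 1/3
x = x0 + ln(3)/k
ln(3) = 1.0986
x = 10 + 1.0986/2.5
= 10 + 0.4394
= 10.44


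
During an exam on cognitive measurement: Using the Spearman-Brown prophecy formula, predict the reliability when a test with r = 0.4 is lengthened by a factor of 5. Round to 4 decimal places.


r_new = n*r / (1 + (n-1)*r)
Numerator = 5 * 0.4 = 2.0
Denominator = 1 + 4 * 0.4 = 2.6
r_new = 2.0 / 2.6
= 0.7692
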